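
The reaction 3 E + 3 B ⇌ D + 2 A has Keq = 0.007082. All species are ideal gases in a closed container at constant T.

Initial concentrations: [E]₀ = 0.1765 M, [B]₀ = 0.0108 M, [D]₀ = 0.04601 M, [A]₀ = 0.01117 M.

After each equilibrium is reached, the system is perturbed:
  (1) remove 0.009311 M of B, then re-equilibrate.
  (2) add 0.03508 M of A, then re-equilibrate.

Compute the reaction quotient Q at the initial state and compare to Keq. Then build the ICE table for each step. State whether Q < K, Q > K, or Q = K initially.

Q₀ = 828.8 vs Keq = 0.007082 ⇒ Q>K, reverse
Step 1:
                  E         B         D         A
  Initial    0.1765    0.0108   0.04601   0.01117
  Change    0.01651   0.01651 -0.005505  -0.01101
  Equil       0.193   0.02731   0.04051 1.6007e-04
  solve Keq expr → x = -0.005505; check Q = 0.007082
Then remove 0.009311 M of B.
Step 2:
                  E         B         D         A
  Initial     0.193     0.018   0.04051 1.6007e-04
  Change  1.1027e-04 1.1027e-04 -3.6756e-05 -7.3512e-05
  Equil      0.1931   0.01811   0.04047 8.6558e-05
  solve Keq expr → x = -3.6756e-05; check Q = 0.007082
Then add 0.03508 M of A.
Step 3:
                  E         B         D         A
  Initial    0.1931   0.01811   0.04047   0.03517
  Change    0.05095   0.05095  -0.01698  -0.03396
  Equil      0.2441   0.06906   0.02349  0.001202
  solve Keq expr → x = -0.01698; check Q = 0.007082

Q₀ = 828.8; Q > K (proceeds reverse)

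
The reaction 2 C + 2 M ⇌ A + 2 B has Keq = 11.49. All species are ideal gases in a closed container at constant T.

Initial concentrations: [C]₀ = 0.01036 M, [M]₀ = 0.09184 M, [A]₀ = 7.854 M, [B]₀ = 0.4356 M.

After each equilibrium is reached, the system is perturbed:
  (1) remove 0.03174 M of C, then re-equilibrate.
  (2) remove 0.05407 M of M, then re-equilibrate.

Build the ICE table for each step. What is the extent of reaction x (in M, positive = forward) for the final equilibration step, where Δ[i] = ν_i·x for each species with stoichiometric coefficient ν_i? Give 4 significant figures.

x = -0.005213 M

Q₀ = 1.6462e+06 vs Keq = 11.49 ⇒ Q>K, reverse
Step 1:
                    C           M           A           B
  init        0.01036     0.09184       7.854      0.4356
  Δ             0.293       0.293     -0.1465      -0.293
  eq           0.3034      0.3849       7.707      0.1426
  solve Keq expr → x = -0.1465; check Q = 11.49
Then remove 0.03174 M of C.
Step 2:
                    C           M           A           B
  init         0.2717      0.3849       7.707      0.1426
  Δ          0.008213    0.008213   -0.004107   -0.008213
  eq           0.2799      0.3931       7.703      0.1344
  solve Keq expr → x = -0.004107; check Q = 11.49
Then remove 0.05407 M of M.
Step 3:
                    C           M           A           B
  init         0.2799       0.339       7.703      0.1344
  Δ           0.01043     0.01043   -0.005213    -0.01043
  eq           0.2903      0.3494       7.698      0.1239
  solve Keq expr → x = -0.005213; check Q = 11.49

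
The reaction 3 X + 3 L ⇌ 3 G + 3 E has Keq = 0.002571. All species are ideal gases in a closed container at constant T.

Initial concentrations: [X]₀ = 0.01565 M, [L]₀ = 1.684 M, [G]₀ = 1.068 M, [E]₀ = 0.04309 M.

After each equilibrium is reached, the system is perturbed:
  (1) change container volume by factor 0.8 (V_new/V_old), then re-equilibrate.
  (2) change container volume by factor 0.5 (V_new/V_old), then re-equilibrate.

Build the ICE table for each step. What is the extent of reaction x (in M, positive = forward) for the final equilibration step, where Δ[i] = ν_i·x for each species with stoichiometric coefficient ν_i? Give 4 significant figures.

Q₀ = 5.324 vs Keq = 0.002571 ⇒ Q>K, reverse
Step 1:
                    X           L           G           E
  Initial     0.01565       1.684       1.068     0.04309
  Change      0.03222     0.03222    -0.03222    -0.03222
  Equil       0.04787       1.716       1.036     0.01087
  solve Keq expr → x = -0.01074; check Q = 0.002571
Then change container volume by factor 0.8 (V_new/V_old).
Step 2:
                    X           L           G           E
  Initial     0.05984       2.145       1.295     0.01358
  Change            0           0           0           0
  Equil       0.05984       2.145       1.295     0.01358
  solve Keq expr → x = 0; check Q = 0.002571
Then change container volume by factor 0.5 (V_new/V_old).
Step 3:
                    X           L           G           E
  Initial      0.1197       4.291       2.589     0.02717
  Change            0           0           0           0
  Equil        0.1197       4.291       2.589     0.02717
  solve Keq expr → x = 0; check Q = 0.002571

x = 0 M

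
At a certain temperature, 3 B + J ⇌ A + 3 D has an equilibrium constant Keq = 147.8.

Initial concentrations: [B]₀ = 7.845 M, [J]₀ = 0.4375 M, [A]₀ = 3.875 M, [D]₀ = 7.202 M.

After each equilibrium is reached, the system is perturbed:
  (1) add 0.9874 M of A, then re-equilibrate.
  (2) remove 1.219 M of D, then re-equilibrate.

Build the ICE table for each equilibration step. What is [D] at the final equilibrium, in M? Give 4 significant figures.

Q₀ = 6.853 vs Keq = 147.8 ⇒ Q<K, forward
Step 1:
                    B           J           A           D
  I             7.845      0.4375       3.875       7.202
  C            -1.145     -0.3818      0.3818       1.145
  E               6.7     0.05571       4.257       8.347
  solve Keq expr → x = 0.3818; check Q = 147.8
Then add 0.9874 M of A.
Step 2:
                    B           J           A           D
  I               6.7     0.05571       5.244       8.347
  C           0.03294     0.01098    -0.01098    -0.03294
  E             6.733     0.06669       5.233       8.314
  solve Keq expr → x = -0.01098; check Q = 147.8
Then remove 1.219 M of D.
Step 3:
                    B           J           A           D
  I             6.733     0.06669       5.233       7.095
  C          -0.06763    -0.02254     0.02254     0.06763
  E             6.665     0.04414       5.256       7.163
  solve Keq expr → x = 0.02254; check Q = 147.8

[D]_eq = 7.163 M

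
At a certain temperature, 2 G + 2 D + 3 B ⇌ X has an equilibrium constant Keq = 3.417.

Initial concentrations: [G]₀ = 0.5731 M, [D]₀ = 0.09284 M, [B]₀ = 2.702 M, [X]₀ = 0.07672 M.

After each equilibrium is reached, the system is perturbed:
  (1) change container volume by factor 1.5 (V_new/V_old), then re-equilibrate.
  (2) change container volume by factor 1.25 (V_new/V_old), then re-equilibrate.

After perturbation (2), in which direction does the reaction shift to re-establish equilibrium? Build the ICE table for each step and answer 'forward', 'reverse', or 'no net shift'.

Q₀ = 1.374 vs Keq = 3.417 ⇒ Q<K, forward
Step 1:
                  G         D         B         X
  init       0.5731   0.09284     2.702   0.07672
  Δ        -0.02504  -0.02504  -0.03756   0.01252
  eq         0.5481    0.0678     2.664   0.08924
  solve Keq expr → x = 0.01252; check Q = 3.417
Then change container volume by factor 1.5 (V_new/V_old).
Step 2:
                  G         D         B         X
  init       0.3654    0.0452     1.776   0.05949
  Δ         0.05041   0.05041   0.07561   -0.0252
  eq         0.4158    0.0956     1.852   0.03429
  solve Keq expr → x = -0.0252; check Q = 3.417
Then change container volume by factor 1.25 (V_new/V_old).
Step 3:
                  G         D         B         X
  init       0.3326   0.07648     1.482   0.02743
  Δ         0.02411   0.02411   0.03616  -0.01205
  eq         0.3567    0.1006     1.518   0.01538
  solve Keq expr → x = -0.01205; check Q = 3.417

Direction: reverse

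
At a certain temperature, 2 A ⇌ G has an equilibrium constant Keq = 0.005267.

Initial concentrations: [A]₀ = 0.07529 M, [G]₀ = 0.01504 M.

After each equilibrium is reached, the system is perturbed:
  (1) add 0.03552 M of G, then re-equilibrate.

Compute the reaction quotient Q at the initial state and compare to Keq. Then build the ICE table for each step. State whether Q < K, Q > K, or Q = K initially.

Q₀ = 2.653; Q > K (proceeds reverse)

Q₀ = 2.653 vs Keq = 0.005267 ⇒ Q>K, reverse
Step 1:
                  A         G
  I         0.07529   0.01504
  C         0.02996  -0.01498
  E          0.1053 5.8349e-05
  solve Keq expr → x = -0.01498; check Q = 0.005267
Then add 0.03552 M of G.
Step 2:
                  A         G
  I          0.1053   0.03558
  C         0.07083  -0.03542
  E          0.1761 1.6331e-04
  solve Keq expr → x = -0.03542; check Q = 0.005267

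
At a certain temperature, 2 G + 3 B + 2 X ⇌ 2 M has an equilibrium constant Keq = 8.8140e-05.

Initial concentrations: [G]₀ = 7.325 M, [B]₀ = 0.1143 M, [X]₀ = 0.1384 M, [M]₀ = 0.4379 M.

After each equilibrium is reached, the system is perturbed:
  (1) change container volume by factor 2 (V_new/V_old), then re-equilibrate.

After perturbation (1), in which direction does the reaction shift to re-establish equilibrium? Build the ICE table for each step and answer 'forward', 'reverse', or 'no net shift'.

Q₀ = 124.9 vs Keq = 8.8140e-05 ⇒ Q>K, reverse
Step 1:
                  G         B         X         M
  Initial     7.325    0.1143    0.1384    0.4379
  Change     0.4128    0.6191    0.4128   -0.4128
  Equil       7.738    0.7334    0.5512   0.02515
  solve Keq expr → x = -0.2064; check Q = 8.8140e-05
Then change container volume by factor 2 (V_new/V_old).
Step 2:
                  G         B         X         M
  Initial     3.869    0.3667    0.2756   0.01257
  Change    0.01012   0.01518   0.01012  -0.01012
  Equil       3.879    0.3819    0.2857  0.002455
  solve Keq expr → x = -0.005059; check Q = 8.8140e-05

Direction: reverse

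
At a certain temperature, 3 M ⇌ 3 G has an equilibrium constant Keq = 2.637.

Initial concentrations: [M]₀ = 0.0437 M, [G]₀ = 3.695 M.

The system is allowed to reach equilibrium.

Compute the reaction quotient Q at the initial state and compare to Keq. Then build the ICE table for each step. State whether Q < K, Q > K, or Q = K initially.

Q₀ = 6.0450e+05 vs Keq = 2.637 ⇒ Q>K, reverse
Step 1:
                  M         G
  Initial    0.0437     3.695
  Change      1.526    -1.526
  Equil        1.57     2.169
  solve Keq expr → x = -0.5087; check Q = 2.637

Q₀ = 6.0450e+05; Q > K (proceeds reverse)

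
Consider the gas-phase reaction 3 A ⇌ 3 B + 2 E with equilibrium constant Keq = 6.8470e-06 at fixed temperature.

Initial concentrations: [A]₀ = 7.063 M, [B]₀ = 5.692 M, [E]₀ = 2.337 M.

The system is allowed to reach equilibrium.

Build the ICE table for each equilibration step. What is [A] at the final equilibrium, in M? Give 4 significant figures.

[A]_eq = 10.53 M

Q₀ = 2.859 vs Keq = 6.8470e-06 ⇒ Q>K, reverse
Step 1:
                   A          B          E
  Initial      7.063      5.692      2.337
  Change       3.465     -3.465      -2.31
  Equil        10.53      2.227     0.0269
  solve Keq expr → x = -1.155; check Q = 6.8470e-06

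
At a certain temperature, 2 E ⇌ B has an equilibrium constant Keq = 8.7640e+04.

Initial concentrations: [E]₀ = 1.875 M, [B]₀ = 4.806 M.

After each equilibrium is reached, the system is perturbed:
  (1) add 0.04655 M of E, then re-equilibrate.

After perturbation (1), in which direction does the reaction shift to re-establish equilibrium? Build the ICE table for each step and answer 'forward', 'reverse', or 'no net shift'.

Q₀ = 1.367 vs Keq = 8.7640e+04 ⇒ Q<K, forward
Step 1:
                  E         B
  Initial     1.875     4.806
  Change     -1.867    0.9335
  Equil    0.008093     5.739
  solve Keq expr → x = 0.9335; check Q = 8.7640e+04
Then add 0.04655 M of E.
Step 2:
                  E         B
  Initial   0.05464     5.739
  Change   -0.04653   0.02327
  Equil    0.008109     5.763
  solve Keq expr → x = 0.02327; check Q = 8.7640e+04

Direction: forward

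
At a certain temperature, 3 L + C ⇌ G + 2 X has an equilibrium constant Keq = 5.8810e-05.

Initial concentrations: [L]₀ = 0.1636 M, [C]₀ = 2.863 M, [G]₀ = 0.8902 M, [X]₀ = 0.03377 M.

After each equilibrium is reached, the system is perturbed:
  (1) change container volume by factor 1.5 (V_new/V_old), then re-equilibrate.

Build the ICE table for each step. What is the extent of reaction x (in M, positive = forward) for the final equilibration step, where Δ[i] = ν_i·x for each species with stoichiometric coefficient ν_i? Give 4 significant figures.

x = -8.2229e-05 M

Q₀ = 0.08098 vs Keq = 5.8810e-05 ⇒ Q>K, reverse
Step 1:
                   L          C          G          X
  init        0.1636      2.863     0.8902    0.03377
  Δ          0.04861     0.0162    -0.0162   -0.03241
  eq          0.2122      2.879      0.874   0.001361
  solve Keq expr → x = -0.0162; check Q = 5.8810e-05
Then change container volume by factor 1.5 (V_new/V_old).
Step 2:
                   L          C          G          X
  init        0.1415      1.919     0.5827 9.0715e-04
  Δ       2.4669e-04 8.2229e-05 -8.2229e-05 -1.6446e-04
  eq          0.1417       1.92     0.5826 7.4269e-04
  solve Keq expr → x = -8.2229e-05; check Q = 5.8810e-05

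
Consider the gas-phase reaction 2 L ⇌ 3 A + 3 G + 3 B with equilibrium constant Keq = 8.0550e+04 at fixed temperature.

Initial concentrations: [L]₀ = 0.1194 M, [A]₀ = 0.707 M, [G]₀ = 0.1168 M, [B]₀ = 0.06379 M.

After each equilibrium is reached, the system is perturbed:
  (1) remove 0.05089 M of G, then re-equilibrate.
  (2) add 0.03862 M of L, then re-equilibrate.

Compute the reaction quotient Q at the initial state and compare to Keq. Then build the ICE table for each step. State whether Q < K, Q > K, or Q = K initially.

Q₀ = 1.0253e-05; Q < K (proceeds forward)

Q₀ = 1.0253e-05 vs Keq = 8.0550e+04 ⇒ Q<K, forward
Step 1:
                   L          A          G          B
  init        0.1194      0.707     0.1168    0.06379
  Δ          -0.1193      0.179      0.179      0.179
  eq      5.6565e-05      0.886     0.2958     0.2428
  solve Keq expr → x = 0.05967; check Q = 8.0550e+04
Then remove 0.05089 M of G.
Step 2:
                   L          A          G          B
  init    5.6565e-05      0.886     0.2449     0.2428
  Δ       -1.3937e-05 2.0906e-05 2.0906e-05 2.0906e-05
  eq      4.2628e-05      0.886     0.2449     0.2428
  solve Keq expr → x = 6.9685e-06; check Q = 8.0550e+04
Then add 0.03862 M of L.
Step 3:
                   L          A          G          B
  init       0.03866      0.886     0.2449     0.2428
  Δ         -0.03857    0.05786    0.05786    0.05786
  eq      8.8772e-05     0.9439     0.3028     0.3007
  solve Keq expr → x = 0.01929; check Q = 8.0550e+04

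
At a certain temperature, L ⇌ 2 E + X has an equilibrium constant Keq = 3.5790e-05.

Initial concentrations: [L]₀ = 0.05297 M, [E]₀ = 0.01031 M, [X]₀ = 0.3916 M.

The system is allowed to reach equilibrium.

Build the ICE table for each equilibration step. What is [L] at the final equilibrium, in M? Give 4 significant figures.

Q₀ = 7.8583e-04 vs Keq = 3.5790e-05 ⇒ Q>K, reverse
Step 1:
                  L         E         X
  Initial   0.05297   0.01031    0.3916
  Change   0.004008 -0.008016 -0.004008
  Equil     0.05698  0.002294    0.3876
  solve Keq expr → x = -0.004008; check Q = 3.5790e-05

[L]_eq = 0.05698 M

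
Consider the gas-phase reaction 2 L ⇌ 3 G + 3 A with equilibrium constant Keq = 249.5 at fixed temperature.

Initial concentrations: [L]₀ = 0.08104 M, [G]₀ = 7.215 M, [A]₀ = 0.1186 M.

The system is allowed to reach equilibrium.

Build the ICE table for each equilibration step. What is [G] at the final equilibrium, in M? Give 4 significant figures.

Q₀ = 95.4 vs Keq = 249.5 ⇒ Q<K, forward
Step 1:
                   L          G          A
  init       0.08104      7.215     0.1186
  Δ         -0.01534    0.02301    0.02301
  eq          0.0657      7.238     0.1416
  solve Keq expr → x = 0.007671; check Q = 249.5

[G]_eq = 7.238 M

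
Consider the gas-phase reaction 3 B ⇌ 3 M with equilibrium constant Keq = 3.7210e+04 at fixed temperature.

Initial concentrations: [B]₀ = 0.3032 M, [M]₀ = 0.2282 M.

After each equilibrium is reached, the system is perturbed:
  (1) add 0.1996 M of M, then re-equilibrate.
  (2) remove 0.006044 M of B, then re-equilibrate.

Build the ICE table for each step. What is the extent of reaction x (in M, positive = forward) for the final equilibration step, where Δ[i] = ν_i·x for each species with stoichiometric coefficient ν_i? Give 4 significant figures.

Q₀ = 0.4263 vs Keq = 3.7210e+04 ⇒ Q<K, forward
Step 1:
                  B         M
  init       0.3032    0.2282
  Δ         -0.2877    0.2877
  eq        0.01545    0.5159
  solve Keq expr → x = 0.09592; check Q = 3.7210e+04
Then add 0.1996 M of M.
Step 2:
                  B         M
  init      0.01545    0.7155
  Δ        0.005805 -0.005805
  eq        0.02126    0.7097
  solve Keq expr → x = -0.001935; check Q = 3.7210e+04
Then remove 0.006044 M of B.
Step 3:
                  B         M
  init      0.01522    0.7097
  Δ        0.005868 -0.005868
  eq        0.02108    0.7039
  solve Keq expr → x = -0.001956; check Q = 3.7210e+04

x = -0.001956 M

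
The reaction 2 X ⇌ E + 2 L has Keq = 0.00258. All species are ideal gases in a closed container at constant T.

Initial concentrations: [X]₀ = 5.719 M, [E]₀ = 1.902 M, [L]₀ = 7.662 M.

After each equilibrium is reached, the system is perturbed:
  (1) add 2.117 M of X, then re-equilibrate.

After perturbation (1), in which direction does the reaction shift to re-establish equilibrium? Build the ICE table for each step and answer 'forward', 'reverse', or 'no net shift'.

Direction: forward

Q₀ = 3.414 vs Keq = 0.00258 ⇒ Q>K, reverse
Step 1:
                   X          E          L
  init         5.719      1.902      7.662
  Δ            3.773     -1.887     -3.773
  eq           9.492    0.01537      3.889
  solve Keq expr → x = -1.887; check Q = 0.00258
Then add 2.117 M of X.
Step 2:
                   X          E          L
  init         11.61    0.01537      3.889
  Δ         -0.01478    0.00739    0.01478
  eq           11.59    0.02276      3.904
  solve Keq expr → x = 0.00739; check Q = 0.00258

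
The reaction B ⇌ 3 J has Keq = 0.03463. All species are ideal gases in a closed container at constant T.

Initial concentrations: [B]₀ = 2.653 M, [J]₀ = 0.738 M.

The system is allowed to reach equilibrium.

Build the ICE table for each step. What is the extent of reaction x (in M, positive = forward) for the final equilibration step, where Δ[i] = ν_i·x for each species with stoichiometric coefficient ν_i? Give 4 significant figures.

x = -0.09384 M

Q₀ = 0.1515 vs Keq = 0.03463 ⇒ Q>K, reverse
Step 1:
                   B          J
  Initial      2.653      0.738
  Change     0.09384    -0.2815
  Equil        2.747     0.4565
  solve Keq expr → x = -0.09384; check Q = 0.03463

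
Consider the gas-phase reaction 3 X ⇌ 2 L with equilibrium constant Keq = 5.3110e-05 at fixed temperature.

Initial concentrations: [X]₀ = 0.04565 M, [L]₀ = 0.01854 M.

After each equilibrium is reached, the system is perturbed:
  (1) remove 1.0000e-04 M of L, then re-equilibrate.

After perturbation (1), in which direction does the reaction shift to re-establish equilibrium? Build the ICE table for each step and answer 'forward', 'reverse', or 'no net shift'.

Q₀ = 3.613 vs Keq = 5.3110e-05 ⇒ Q>K, reverse
Step 1:
                  X         L
  I         0.04565   0.01854
  C         0.02759   -0.0184
  E         0.07324 1.4446e-04
  solve Keq expr → x = -0.009198; check Q = 5.3110e-05
Then remove 1.0000e-04 M of L.
Step 2:
                  X         L
  I         0.07324 4.4458e-05
  C       -1.4934e-04 9.9558e-05
  E         0.07309 1.4402e-04
  solve Keq expr → x = 4.9779e-05; check Q = 5.3110e-05

Direction: forward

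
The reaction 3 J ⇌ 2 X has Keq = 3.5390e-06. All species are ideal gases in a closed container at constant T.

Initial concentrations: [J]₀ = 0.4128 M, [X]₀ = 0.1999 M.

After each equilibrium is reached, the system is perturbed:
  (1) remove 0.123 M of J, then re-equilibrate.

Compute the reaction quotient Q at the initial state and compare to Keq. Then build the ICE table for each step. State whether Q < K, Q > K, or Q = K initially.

Q₀ = 0.5681 vs Keq = 3.5390e-06 ⇒ Q>K, reverse
Step 1:
                    J           X
  init         0.4128      0.1999
  Δ            0.2982     -0.1988
  eq            0.711    0.001128
  solve Keq expr → x = -0.09939; check Q = 3.5390e-06
Then remove 0.123 M of J.
Step 2:
                    J           X
  init          0.588    0.001128
  Δ        4.1806e-04 -2.7870e-04
  eq           0.5884  8.4903e-04
  solve Keq expr → x = -1.3935e-04; check Q = 3.5390e-06

Q₀ = 0.5681; Q > K (proceeds reverse)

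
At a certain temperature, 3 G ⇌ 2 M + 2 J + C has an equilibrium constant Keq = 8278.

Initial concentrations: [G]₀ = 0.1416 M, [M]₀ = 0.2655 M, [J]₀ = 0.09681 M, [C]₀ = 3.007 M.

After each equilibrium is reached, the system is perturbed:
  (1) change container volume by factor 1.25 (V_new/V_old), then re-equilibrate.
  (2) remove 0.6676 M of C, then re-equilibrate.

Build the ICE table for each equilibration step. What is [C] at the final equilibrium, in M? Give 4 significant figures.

[C]_eq = 1.773 M

Q₀ = 0.6997 vs Keq = 8278 ⇒ Q<K, forward
Step 1:
                    G           M           J           C
  Initial      0.1416      0.2655     0.09681       3.007
  Change      -0.1301      0.0867      0.0867     0.04335
  Equil       0.01155      0.3522      0.1835        3.05
  solve Keq expr → x = 0.04335; check Q = 8278
Then change container volume by factor 1.25 (V_new/V_old).
Step 2:
                    G           M           J           C
  Initial    0.009237      0.2818      0.1468        2.44
  Change    -0.001231  8.2081e-04  8.2081e-04  4.1040e-04
  Equil      0.008006      0.2826      0.1476       2.441
  solve Keq expr → x = 4.1040e-04; check Q = 8278
Then remove 0.6676 M of C.
Step 3:
                    G           M           J           C
  Initial    0.008006      0.2826      0.1476       1.773
  Change  -7.8275e-04  5.2183e-04  5.2183e-04  2.6092e-04
  Equil      0.007223      0.2831      0.1482       1.773
  solve Keq expr → x = 2.6092e-04; check Q = 8278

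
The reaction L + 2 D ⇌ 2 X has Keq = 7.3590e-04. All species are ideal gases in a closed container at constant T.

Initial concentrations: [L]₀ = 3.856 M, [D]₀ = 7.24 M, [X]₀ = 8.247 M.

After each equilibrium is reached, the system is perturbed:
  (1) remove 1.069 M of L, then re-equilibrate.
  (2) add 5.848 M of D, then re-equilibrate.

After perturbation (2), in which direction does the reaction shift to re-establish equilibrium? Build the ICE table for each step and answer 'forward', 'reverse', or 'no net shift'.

Direction: forward

Q₀ = 0.3365 vs Keq = 7.3590e-04 ⇒ Q>K, reverse
Step 1:
                   L          D          X
  I            3.856       7.24      8.247
  C             3.59       7.18      -7.18
  E            7.446      14.42      1.067
  solve Keq expr → x = -3.59; check Q = 7.3590e-04
Then remove 1.069 M of L.
Step 2:
                   L          D          X
  I            6.377      14.42      1.067
  C          0.03594    0.07187   -0.07187
  E            6.413      14.49     0.9955
  solve Keq expr → x = -0.03594; check Q = 7.3590e-04
Then add 5.848 M of D.
Step 3:
                   L          D          X
  I            6.413      20.34     0.9955
  C          -0.1789    -0.3579     0.3579
  E            6.234      19.98      1.353
  solve Keq expr → x = 0.1789; check Q = 7.3590e-04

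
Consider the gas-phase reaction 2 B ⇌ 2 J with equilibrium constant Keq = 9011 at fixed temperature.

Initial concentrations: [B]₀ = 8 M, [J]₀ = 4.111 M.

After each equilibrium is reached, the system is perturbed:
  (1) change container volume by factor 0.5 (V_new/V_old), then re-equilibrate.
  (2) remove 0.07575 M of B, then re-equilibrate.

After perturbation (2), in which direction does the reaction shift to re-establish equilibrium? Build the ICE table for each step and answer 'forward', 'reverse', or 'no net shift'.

Q₀ = 0.2641 vs Keq = 9011 ⇒ Q<K, forward
Step 1:
                    B           J
  Initial           8       4.111
  Change       -7.874       7.874
  Equil        0.1263       11.98
  solve Keq expr → x = 3.937; check Q = 9011
Then change container volume by factor 0.5 (V_new/V_old).
Step 2:
                    B           J
  Initial      0.2525       23.97
  Change            0           0
  Equil        0.2525       23.97
  solve Keq expr → x = 0; check Q = 9011
Then remove 0.07575 M of B.
Step 3:
                    B           J
  Initial      0.1768       23.97
  Change      0.07496    -0.07496
  Equil        0.2517       23.89
  solve Keq expr → x = -0.03748; check Q = 9011

Direction: reverse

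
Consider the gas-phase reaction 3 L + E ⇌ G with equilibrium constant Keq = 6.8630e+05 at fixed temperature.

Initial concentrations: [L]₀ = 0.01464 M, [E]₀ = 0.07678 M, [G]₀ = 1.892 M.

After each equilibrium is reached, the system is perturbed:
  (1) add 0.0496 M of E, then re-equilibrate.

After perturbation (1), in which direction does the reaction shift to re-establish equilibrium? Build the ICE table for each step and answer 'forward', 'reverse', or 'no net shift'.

Q₀ = 7.8533e+06 vs Keq = 6.8630e+05 ⇒ Q>K, reverse
Step 1:
                  L         E         G
  init      0.01464   0.07678     1.892
  Δ         0.01752   0.00584  -0.00584
  eq        0.03216   0.08262     1.886
  solve Keq expr → x = -0.00584; check Q = 6.8630e+05
Then add 0.0496 M of E.
Step 2:
                  L         E         G
  init      0.03216    0.1322     1.886
  Δ       -0.004552 -0.001517  0.001517
  eq        0.02761    0.1307     1.888
  solve Keq expr → x = 0.001517; check Q = 6.8630e+05

Direction: forward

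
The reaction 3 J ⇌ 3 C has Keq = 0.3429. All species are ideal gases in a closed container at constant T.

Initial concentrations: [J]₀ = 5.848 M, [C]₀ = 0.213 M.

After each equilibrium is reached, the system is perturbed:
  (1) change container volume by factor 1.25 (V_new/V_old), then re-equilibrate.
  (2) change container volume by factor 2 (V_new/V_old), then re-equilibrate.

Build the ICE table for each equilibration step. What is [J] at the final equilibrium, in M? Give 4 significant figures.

[J]_eq = 1.426 M

Q₀ = 4.8319e-05 vs Keq = 0.3429 ⇒ Q<K, forward
Step 1:
                   J          C
  Initial      5.848      0.213
  Change      -2.283      2.283
  Equil        3.565      2.496
  solve Keq expr → x = 0.7609; check Q = 0.3429
Then change container volume by factor 1.25 (V_new/V_old).
Step 2:
                   J          C
  Initial      2.852      1.996
  Change           0          0
  Equil        2.852      1.996
  solve Keq expr → x = 0; check Q = 0.3429
Then change container volume by factor 2 (V_new/V_old).
Step 3:
                   J          C
  Initial      1.426     0.9982
  Change           0          0
  Equil        1.426     0.9982
  solve Keq expr → x = 0; check Q = 0.3429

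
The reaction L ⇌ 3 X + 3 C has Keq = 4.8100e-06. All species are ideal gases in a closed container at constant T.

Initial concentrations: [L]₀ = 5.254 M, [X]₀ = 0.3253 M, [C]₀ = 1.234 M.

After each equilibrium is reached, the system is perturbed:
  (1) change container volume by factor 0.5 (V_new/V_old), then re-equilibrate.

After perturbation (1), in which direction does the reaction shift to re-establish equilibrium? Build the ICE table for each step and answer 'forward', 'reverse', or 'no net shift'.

Q₀ = 0.01231 vs Keq = 4.8100e-06 ⇒ Q>K, reverse
Step 1:
                  L         X         C
  init        5.254    0.3253     1.234
  Δ         0.09796   -0.2939   -0.2939
  eq          5.352   0.03141    0.9401
  solve Keq expr → x = -0.09796; check Q = 4.8100e-06
Then change container volume by factor 0.5 (V_new/V_old).
Step 2:
                  L         X         C
  init         10.7   0.06282      1.88
  Δ         0.01419  -0.04256  -0.04256
  eq          10.72   0.02025     1.838
  solve Keq expr → x = -0.01419; check Q = 4.8100e-06

Direction: reverse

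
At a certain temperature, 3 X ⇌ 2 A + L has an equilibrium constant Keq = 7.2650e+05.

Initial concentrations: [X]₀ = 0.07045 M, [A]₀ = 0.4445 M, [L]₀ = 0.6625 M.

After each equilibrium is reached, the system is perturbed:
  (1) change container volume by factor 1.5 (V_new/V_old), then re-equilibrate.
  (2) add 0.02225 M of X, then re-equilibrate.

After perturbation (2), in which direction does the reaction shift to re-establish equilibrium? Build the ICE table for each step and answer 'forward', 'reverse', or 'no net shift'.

Direction: forward

Q₀ = 374.4 vs Keq = 7.2650e+05 ⇒ Q<K, forward
Step 1:
                  X         A         L
  Initial   0.07045    0.4445    0.6625
  Change   -0.06438   0.04292   0.02146
  Equil     0.00607    0.4874     0.684
  solve Keq expr → x = 0.02146; check Q = 7.2650e+05
Then change container volume by factor 1.5 (V_new/V_old).
Step 2:
                  X         A         L
  Initial  0.004047    0.3249     0.456
  Change          0         0         0
  Equil    0.004047    0.3249     0.456
  solve Keq expr → x = 0; check Q = 7.2650e+05
Then add 0.02225 M of X.
Step 3:
                  X         A         L
  Initial    0.0263    0.3249     0.456
  Change   -0.02211   0.01474  0.007369
  Equil    0.004191    0.3397    0.4633
  solve Keq expr → x = 0.007369; check Q = 7.2650e+05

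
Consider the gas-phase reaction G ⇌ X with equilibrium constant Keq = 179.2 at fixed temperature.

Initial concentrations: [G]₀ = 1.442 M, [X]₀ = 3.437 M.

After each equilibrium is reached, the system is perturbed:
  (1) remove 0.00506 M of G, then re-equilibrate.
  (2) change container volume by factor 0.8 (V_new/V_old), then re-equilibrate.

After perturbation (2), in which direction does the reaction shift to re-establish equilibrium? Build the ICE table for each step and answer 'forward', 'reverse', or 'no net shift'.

Direction: no net shift

Q₀ = 2.383 vs Keq = 179.2 ⇒ Q<K, forward
Step 1:
                  G         X
  Initial     1.442     3.437
  Change     -1.415     1.415
  Equil     0.02708     4.852
  solve Keq expr → x = 1.415; check Q = 179.2
Then remove 0.00506 M of G.
Step 2:
                  G         X
  Initial   0.02202     4.852
  Change   0.005032 -0.005032
  Equil     0.02705     4.847
  solve Keq expr → x = -0.005032; check Q = 179.2
Then change container volume by factor 0.8 (V_new/V_old).
Step 3:
                  G         X
  Initial   0.03381     6.059
  Change          0         0
  Equil     0.03381     6.059
  solve Keq expr → x = 0; check Q = 179.2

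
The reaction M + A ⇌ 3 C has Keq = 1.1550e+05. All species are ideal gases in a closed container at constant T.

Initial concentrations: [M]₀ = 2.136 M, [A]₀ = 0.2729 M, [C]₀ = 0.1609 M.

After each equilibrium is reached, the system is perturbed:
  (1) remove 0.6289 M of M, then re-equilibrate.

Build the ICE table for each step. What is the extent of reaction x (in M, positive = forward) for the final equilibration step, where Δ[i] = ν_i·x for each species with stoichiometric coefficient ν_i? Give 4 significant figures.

x = -2.2257e-06 M

Q₀ = 0.007146 vs Keq = 1.1550e+05 ⇒ Q<K, forward
Step 1:
                  M         A         C
  I           2.136    0.2729    0.1609
  C         -0.2729   -0.2729    0.8187
  E           1.863 4.3683e-06    0.9796
  solve Keq expr → x = 0.2729; check Q = 1.1550e+05
Then remove 0.6289 M of M.
Step 2:
                  M         A         C
  I           1.234 4.3683e-06    0.9796
  C       2.2257e-06 2.2257e-06 -6.6772e-06
  E           1.234 6.5940e-06    0.9796
  solve Keq expr → x = -2.2257e-06; check Q = 1.1550e+05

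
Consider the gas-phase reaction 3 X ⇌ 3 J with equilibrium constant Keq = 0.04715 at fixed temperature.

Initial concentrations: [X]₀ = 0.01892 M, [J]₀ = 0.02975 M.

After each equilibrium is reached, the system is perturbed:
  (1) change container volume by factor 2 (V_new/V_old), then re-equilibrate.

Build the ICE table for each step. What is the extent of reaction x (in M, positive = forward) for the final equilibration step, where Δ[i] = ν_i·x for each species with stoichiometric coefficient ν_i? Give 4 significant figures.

x = 0 M

Q₀ = 3.888 vs Keq = 0.04715 ⇒ Q>K, reverse
Step 1:
                    X           J
  Initial     0.01892     0.02975
  Change      0.01683    -0.01683
  Equil       0.03575     0.01292
  solve Keq expr → x = -0.005611; check Q = 0.04715
Then change container volume by factor 2 (V_new/V_old).
Step 2:
                    X           J
  Initial     0.01788    0.006458
  Change            0           0
  Equil       0.01788    0.006458
  solve Keq expr → x = 0; check Q = 0.04715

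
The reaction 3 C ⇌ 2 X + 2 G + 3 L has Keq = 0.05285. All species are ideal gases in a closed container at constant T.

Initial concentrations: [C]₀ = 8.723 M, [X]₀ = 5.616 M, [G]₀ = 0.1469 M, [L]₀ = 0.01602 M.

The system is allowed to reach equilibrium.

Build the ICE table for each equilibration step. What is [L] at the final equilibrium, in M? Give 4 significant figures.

[L]_eq = 0.9934 M

Q₀ = 4.2159e-09 vs Keq = 0.05285 ⇒ Q<K, forward
Step 1:
                    C           X           G           L
  Initial       8.723       5.616      0.1469     0.01602
  Change      -0.9774      0.6516      0.6516      0.9774
  Equil         7.746       6.268      0.7985      0.9934
  solve Keq expr → x = 0.3258; check Q = 0.05285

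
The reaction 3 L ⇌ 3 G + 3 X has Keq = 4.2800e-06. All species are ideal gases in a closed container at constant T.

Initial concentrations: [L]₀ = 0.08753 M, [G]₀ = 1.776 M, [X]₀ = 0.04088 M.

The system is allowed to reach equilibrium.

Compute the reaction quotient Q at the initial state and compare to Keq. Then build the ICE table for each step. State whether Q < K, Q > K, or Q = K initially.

Q₀ = 0.5707; Q > K (proceeds reverse)

Q₀ = 0.5707 vs Keq = 4.2800e-06 ⇒ Q>K, reverse
Step 1:
                   L          G          X
  init       0.08753      1.776    0.04088
  Δ          0.03969   -0.03969   -0.03969
  eq          0.1272      1.736    0.00119
  solve Keq expr → x = -0.01323; check Q = 4.2800e-06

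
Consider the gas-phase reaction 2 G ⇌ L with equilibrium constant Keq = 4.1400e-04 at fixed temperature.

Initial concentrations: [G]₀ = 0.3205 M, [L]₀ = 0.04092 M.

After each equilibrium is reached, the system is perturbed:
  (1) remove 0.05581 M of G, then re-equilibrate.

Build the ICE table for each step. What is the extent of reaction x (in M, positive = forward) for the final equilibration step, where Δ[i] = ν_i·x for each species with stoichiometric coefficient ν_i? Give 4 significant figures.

x = -1.7287e-05 M

Q₀ = 0.3984 vs Keq = 4.1400e-04 ⇒ Q>K, reverse
Step 1:
                  G         L
  init       0.3205   0.04092
  Δ         0.08171  -0.04085
  eq         0.4022 6.6973e-05
  solve Keq expr → x = -0.04085; check Q = 4.1400e-04
Then remove 0.05581 M of G.
Step 2:
                  G         L
  init       0.3464 6.6973e-05
  Δ       3.4574e-05 -1.7287e-05
  eq         0.3464 4.9686e-05
  solve Keq expr → x = -1.7287e-05; check Q = 4.1400e-04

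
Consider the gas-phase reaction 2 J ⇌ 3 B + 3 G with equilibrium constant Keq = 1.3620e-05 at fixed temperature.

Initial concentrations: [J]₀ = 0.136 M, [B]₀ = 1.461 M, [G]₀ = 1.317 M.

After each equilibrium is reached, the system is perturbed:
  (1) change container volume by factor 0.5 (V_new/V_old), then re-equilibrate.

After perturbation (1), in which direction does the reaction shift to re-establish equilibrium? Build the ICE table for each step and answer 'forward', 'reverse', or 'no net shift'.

Q₀ = 385.2 vs Keq = 1.3620e-05 ⇒ Q>K, reverse
Step 1:
                  J         B         G
  init        0.136     1.461     1.317
  Δ          0.8139    -1.221    -1.221
  eq         0.9499    0.2401   0.09611
  solve Keq expr → x = -0.407; check Q = 1.3620e-05
Then change container volume by factor 0.5 (V_new/V_old).
Step 2:
                  J         B         G
  init          1.9    0.4802    0.1922
  Δ         0.06335  -0.09502  -0.09502
  eq          1.963    0.3852    0.0972
  solve Keq expr → x = -0.03167; check Q = 1.3620e-05

Direction: reverse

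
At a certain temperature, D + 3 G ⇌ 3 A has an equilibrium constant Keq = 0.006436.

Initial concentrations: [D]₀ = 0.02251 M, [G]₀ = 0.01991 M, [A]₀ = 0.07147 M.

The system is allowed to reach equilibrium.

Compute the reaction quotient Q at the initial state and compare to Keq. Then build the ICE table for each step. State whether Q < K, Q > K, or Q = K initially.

Q₀ = 2055; Q > K (proceeds reverse)

Q₀ = 2055 vs Keq = 0.006436 ⇒ Q>K, reverse
Step 1:
                  D         G         A
  I         0.02251   0.01991   0.07147
  C         0.02194   0.06582  -0.06582
  E         0.04445   0.08573  0.005649
  solve Keq expr → x = -0.02194; check Q = 0.006436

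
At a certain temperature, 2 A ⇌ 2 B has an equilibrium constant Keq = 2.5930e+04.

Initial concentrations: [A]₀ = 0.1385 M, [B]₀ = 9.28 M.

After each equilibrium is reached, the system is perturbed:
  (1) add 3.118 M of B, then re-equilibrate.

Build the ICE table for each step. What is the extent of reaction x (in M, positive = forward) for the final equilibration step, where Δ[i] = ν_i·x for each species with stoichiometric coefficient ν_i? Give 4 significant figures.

Q₀ = 4489 vs Keq = 2.5930e+04 ⇒ Q<K, forward
Step 1:
                    A           B
  Initial      0.1385        9.28
  Change     -0.08037     0.08037
  Equil       0.05813        9.36
  solve Keq expr → x = 0.04019; check Q = 2.5930e+04
Then add 3.118 M of B.
Step 2:
                    A           B
  Initial     0.05813       12.48
  Change      0.01924    -0.01924
  Equil       0.07737       12.46
  solve Keq expr → x = -0.009622; check Q = 2.5930e+04

x = -0.009622 M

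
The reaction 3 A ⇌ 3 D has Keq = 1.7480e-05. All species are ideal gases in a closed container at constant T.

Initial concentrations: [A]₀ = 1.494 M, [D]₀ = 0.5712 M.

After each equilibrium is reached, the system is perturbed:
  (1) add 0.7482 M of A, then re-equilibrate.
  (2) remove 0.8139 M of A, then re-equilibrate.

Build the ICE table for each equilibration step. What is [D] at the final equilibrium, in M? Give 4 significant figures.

[D]_eq = 0.05058 M

Q₀ = 0.05589 vs Keq = 1.7480e-05 ⇒ Q>K, reverse
Step 1:
                   A          D
  Initial      1.494     0.5712
  Change       0.519     -0.519
  Equil        2.013    0.05224
  solve Keq expr → x = -0.173; check Q = 1.7480e-05
Then add 0.7482 M of A.
Step 2:
                   A          D
  Initial      2.761    0.05224
  Change    -0.01893    0.01893
  Equil        2.742    0.07117
  solve Keq expr → x = 0.006309; check Q = 1.7480e-05
Then remove 0.8139 M of A.
Step 3:
                   A          D
  Initial      1.928    0.07117
  Change     0.02059   -0.02059
  Equil        1.949    0.05058
  solve Keq expr → x = -0.006863; check Q = 1.7480e-05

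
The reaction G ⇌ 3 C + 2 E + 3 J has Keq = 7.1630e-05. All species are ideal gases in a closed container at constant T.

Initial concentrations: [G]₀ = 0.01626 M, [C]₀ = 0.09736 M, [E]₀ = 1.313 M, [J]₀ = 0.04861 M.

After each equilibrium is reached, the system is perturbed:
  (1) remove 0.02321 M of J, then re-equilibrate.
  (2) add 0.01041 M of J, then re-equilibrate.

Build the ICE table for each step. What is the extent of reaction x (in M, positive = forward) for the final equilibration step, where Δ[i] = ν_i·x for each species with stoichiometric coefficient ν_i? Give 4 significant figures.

x = -0.001534 M

Q₀ = 1.1239e-05 vs Keq = 7.1630e-05 ⇒ Q<K, forward
Step 1:
                    G           C           E           J
  I           0.01626     0.09736       1.313     0.04861
  C         -0.005743     0.01723     0.01149     0.01723
  E           0.01052      0.1146       1.324     0.06584
  solve Keq expr → x = 0.005743; check Q = 7.1630e-05
Then remove 0.02321 M of J.
Step 2:
                    G           C           E           J
  I           0.01052      0.1146       1.324     0.04263
  C          -0.00341     0.01023     0.00682     0.01023
  E          0.007107      0.1248       1.331     0.05286
  solve Keq expr → x = 0.00341; check Q = 7.1630e-05
Then add 0.01041 M of J.
Step 3:
                    G           C           E           J
  I          0.007107      0.1248       1.331     0.06327
  C          0.001534   -0.004602   -0.003068   -0.004602
  E          0.008641      0.1202       1.328     0.05867
  solve Keq expr → x = -0.001534; check Q = 7.1630e-05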